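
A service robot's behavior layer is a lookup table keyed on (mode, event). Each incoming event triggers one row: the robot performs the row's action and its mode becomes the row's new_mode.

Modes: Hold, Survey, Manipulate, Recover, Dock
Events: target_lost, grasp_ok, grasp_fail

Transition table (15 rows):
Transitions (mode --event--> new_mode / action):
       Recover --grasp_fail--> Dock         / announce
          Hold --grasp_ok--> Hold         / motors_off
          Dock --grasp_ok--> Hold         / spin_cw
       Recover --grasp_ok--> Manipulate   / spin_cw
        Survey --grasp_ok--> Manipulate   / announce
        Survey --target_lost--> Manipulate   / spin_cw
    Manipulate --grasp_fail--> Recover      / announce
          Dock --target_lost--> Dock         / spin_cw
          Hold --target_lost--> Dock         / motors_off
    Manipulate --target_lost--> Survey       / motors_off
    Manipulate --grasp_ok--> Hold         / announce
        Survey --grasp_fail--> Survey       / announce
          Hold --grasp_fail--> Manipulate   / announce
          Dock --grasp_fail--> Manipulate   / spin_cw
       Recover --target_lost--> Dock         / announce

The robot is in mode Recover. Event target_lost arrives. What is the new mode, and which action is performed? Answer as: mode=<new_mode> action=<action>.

mode=Dock action=announce

current mode = Recover; filter table to that mode:
  (Recover, grasp_fail) → (Dock, announce)
  (Recover, grasp_ok) → (Manipulate, spin_cw)
  (Recover, target_lost) → (Dock, announce)  ← event matches
event = target_lost selects (Dock, announce)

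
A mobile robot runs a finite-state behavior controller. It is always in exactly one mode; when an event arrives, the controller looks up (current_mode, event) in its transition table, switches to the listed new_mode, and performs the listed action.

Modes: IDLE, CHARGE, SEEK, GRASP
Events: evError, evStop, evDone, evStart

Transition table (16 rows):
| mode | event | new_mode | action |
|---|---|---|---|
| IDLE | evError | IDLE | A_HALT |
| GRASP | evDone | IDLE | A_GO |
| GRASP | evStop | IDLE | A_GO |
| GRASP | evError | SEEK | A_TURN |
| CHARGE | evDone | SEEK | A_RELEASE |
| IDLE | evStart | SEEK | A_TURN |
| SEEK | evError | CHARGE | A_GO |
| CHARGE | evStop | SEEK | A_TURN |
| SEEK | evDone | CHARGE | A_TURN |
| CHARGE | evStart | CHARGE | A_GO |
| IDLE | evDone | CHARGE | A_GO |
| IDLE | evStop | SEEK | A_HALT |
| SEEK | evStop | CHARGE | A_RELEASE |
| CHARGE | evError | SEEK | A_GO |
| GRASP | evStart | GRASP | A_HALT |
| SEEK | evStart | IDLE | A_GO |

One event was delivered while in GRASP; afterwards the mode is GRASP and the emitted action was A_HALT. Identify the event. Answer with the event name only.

try evError: (GRASP, evError) → (SEEK, A_TURN)
try evStop: (GRASP, evStop) → (IDLE, A_GO)
try evDone: (GRASP, evDone) → (IDLE, A_GO)
try evStart: (GRASP, evStart) → (GRASP, A_HALT)  ← matches

evStart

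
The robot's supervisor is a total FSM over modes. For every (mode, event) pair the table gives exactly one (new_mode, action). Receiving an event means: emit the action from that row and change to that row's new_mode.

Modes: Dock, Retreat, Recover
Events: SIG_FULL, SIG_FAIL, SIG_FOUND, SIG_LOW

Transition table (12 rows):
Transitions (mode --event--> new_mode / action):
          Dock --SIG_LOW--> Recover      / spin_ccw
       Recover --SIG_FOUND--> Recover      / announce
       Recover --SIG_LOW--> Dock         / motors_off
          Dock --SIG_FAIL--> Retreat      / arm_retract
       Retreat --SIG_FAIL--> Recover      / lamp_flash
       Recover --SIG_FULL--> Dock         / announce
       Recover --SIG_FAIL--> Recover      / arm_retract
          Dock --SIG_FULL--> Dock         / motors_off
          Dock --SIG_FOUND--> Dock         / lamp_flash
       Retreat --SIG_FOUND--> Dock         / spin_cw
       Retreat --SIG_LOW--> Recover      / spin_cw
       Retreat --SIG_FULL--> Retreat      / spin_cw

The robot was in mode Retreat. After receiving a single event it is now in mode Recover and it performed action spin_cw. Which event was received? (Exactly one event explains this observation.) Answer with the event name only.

try SIG_FULL: (Retreat, SIG_FULL) → (Retreat, spin_cw)
try SIG_FAIL: (Retreat, SIG_FAIL) → (Recover, lamp_flash)
try SIG_FOUND: (Retreat, SIG_FOUND) → (Dock, spin_cw)
try SIG_LOW: (Retreat, SIG_LOW) → (Recover, spin_cw)  ← matches

SIG_LOW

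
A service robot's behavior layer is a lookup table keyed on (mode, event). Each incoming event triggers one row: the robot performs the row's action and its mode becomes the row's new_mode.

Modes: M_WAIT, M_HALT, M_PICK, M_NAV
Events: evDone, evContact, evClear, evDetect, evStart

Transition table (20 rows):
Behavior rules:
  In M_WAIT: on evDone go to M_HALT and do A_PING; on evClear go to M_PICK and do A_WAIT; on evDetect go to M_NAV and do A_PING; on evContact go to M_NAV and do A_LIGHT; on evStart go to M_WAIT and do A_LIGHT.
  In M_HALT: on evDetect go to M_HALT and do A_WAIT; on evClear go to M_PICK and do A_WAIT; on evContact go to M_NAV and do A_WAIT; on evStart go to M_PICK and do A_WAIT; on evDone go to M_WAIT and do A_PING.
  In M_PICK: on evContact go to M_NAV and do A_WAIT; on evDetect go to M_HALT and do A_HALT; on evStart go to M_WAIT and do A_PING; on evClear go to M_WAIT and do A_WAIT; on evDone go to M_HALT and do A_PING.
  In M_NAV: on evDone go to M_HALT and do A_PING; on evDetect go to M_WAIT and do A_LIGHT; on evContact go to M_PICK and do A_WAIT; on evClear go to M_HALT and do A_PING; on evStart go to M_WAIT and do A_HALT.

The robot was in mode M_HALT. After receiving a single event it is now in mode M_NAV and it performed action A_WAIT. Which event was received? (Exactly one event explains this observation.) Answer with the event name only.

try evDone: (M_HALT, evDone) → (M_WAIT, A_PING)
try evContact: (M_HALT, evContact) → (M_NAV, A_WAIT)  ← matches
try evClear: (M_HALT, evClear) → (M_PICK, A_WAIT)
try evDetect: (M_HALT, evDetect) → (M_HALT, A_WAIT)
try evStart: (M_HALT, evStart) → (M_PICK, A_WAIT)

evContact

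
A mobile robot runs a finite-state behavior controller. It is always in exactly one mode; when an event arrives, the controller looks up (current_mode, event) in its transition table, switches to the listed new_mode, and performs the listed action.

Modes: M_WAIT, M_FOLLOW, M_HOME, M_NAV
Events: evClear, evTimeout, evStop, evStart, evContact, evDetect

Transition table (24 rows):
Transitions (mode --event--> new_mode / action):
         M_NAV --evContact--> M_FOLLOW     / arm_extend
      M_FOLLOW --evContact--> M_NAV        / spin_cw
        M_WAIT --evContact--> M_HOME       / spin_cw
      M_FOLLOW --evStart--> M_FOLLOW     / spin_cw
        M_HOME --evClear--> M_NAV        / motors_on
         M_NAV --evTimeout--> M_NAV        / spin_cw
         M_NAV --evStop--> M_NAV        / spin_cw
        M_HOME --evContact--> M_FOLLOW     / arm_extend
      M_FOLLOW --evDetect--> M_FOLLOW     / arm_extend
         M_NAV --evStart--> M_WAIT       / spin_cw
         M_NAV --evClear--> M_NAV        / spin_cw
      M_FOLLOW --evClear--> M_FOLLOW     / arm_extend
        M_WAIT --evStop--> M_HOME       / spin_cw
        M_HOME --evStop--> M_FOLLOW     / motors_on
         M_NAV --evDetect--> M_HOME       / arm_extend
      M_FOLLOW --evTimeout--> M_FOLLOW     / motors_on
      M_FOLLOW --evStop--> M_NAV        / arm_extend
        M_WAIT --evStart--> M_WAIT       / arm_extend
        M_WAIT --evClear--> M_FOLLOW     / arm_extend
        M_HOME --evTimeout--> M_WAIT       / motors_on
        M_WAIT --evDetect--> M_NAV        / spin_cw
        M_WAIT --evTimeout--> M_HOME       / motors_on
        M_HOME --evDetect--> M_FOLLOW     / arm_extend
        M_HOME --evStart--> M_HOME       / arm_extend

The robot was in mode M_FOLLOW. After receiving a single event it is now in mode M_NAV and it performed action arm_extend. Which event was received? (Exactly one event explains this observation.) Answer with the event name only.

try evClear: (M_FOLLOW, evClear) → (M_FOLLOW, arm_extend)
try evTimeout: (M_FOLLOW, evTimeout) → (M_FOLLOW, motors_on)
try evStop: (M_FOLLOW, evStop) → (M_NAV, arm_extend)  ← matches
try evStart: (M_FOLLOW, evStart) → (M_FOLLOW, spin_cw)
try evContact: (M_FOLLOW, evContact) → (M_NAV, spin_cw)
try evDetect: (M_FOLLOW, evDetect) → (M_FOLLOW, arm_extend)

evStop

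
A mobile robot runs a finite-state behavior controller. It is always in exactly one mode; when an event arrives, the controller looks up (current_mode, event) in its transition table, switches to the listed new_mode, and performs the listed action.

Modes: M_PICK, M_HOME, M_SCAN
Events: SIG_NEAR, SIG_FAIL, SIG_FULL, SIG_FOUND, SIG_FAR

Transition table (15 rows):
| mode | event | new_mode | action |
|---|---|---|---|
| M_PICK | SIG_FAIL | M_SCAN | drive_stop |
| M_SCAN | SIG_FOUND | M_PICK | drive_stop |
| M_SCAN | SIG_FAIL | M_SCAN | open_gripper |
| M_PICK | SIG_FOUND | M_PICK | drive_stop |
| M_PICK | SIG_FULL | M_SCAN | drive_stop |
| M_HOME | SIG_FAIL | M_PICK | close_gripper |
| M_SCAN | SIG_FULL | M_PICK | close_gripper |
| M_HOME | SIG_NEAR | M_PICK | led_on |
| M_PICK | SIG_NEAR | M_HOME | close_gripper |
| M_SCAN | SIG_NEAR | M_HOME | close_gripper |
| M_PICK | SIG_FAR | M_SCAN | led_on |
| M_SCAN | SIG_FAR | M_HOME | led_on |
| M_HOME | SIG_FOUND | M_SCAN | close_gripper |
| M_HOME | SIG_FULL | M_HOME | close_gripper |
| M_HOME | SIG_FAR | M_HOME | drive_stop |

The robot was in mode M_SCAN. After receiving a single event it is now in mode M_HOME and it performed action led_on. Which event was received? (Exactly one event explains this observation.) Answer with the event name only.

SIG_FAR

try SIG_NEAR: (M_SCAN, SIG_NEAR) → (M_HOME, close_gripper)
try SIG_FAIL: (M_SCAN, SIG_FAIL) → (M_SCAN, open_gripper)
try SIG_FULL: (M_SCAN, SIG_FULL) → (M_PICK, close_gripper)
try SIG_FOUND: (M_SCAN, SIG_FOUND) → (M_PICK, drive_stop)
try SIG_FAR: (M_SCAN, SIG_FAR) → (M_HOME, led_on)  ← matches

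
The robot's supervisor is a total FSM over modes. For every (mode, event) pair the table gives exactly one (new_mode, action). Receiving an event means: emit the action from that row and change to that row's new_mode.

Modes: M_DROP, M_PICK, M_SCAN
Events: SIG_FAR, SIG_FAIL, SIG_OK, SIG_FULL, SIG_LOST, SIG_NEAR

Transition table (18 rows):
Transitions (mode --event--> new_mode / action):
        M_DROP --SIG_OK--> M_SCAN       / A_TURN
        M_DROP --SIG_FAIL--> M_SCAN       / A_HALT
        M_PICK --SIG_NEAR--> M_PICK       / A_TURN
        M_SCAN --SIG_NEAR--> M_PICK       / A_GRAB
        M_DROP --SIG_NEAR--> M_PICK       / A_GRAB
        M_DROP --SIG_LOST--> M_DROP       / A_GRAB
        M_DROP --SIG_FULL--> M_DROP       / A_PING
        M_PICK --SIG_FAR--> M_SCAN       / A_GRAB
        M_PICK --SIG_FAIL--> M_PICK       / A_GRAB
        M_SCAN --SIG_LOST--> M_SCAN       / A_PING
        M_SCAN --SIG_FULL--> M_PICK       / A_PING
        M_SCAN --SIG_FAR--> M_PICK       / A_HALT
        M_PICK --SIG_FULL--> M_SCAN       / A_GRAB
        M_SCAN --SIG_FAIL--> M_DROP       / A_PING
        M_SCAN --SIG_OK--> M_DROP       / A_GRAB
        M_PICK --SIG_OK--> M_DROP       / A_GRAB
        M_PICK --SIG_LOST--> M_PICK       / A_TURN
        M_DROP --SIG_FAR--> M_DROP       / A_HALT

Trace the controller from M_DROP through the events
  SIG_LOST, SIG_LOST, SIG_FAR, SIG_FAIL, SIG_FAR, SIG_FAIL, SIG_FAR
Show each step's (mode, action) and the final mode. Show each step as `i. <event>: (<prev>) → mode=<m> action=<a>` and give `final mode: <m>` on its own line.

1. SIG_LOST: (M_DROP) → mode=M_DROP action=A_GRAB
2. SIG_LOST: (M_DROP) → mode=M_DROP action=A_GRAB
3. SIG_FAR: (M_DROP) → mode=M_DROP action=A_HALT
4. SIG_FAIL: (M_DROP) → mode=M_SCAN action=A_HALT
5. SIG_FAR: (M_SCAN) → mode=M_PICK action=A_HALT
6. SIG_FAIL: (M_PICK) → mode=M_PICK action=A_GRAB
7. SIG_FAR: (M_PICK) → mode=M_SCAN action=A_GRAB

final mode: M_SCAN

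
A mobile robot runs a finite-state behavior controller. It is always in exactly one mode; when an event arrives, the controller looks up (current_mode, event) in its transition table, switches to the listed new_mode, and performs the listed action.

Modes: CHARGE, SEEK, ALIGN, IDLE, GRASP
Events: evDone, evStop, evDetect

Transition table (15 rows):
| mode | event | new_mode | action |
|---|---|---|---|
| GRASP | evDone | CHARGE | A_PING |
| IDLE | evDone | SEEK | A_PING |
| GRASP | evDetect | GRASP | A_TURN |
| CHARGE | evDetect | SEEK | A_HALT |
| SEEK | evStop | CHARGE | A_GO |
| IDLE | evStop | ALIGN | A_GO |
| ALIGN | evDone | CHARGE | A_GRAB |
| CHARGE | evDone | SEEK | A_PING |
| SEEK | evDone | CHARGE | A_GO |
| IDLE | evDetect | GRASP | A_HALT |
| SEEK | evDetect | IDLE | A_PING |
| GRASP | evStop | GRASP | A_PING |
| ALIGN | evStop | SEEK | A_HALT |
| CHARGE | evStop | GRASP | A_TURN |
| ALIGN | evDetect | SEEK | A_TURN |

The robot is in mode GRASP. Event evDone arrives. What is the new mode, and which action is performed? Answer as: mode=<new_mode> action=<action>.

mode=CHARGE action=A_PING

current mode = GRASP; filter table to that mode:
  (GRASP, evDone) → (CHARGE, A_PING)  ← event matches
  (GRASP, evDetect) → (GRASP, A_TURN)
  (GRASP, evStop) → (GRASP, A_PING)
event = evDone selects (CHARGE, A_PING)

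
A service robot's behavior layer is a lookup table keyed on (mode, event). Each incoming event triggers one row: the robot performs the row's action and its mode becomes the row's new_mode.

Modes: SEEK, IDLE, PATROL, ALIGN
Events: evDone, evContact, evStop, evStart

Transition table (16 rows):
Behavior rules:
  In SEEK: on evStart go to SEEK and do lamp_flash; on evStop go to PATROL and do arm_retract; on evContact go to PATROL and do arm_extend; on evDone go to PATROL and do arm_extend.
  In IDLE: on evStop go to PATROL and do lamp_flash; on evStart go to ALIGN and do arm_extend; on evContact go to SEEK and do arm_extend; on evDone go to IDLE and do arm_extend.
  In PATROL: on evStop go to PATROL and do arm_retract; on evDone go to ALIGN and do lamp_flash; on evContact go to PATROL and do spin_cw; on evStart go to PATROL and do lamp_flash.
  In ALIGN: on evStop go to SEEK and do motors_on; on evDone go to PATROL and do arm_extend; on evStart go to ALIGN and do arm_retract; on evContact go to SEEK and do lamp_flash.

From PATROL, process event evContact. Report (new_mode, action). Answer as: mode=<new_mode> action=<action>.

current mode = PATROL; filter table to that mode:
  (PATROL, evStop) → (PATROL, arm_retract)
  (PATROL, evDone) → (ALIGN, lamp_flash)
  (PATROL, evContact) → (PATROL, spin_cw)  ← event matches
  (PATROL, evStart) → (PATROL, lamp_flash)
event = evContact selects (PATROL, spin_cw)

mode=PATROL action=spin_cw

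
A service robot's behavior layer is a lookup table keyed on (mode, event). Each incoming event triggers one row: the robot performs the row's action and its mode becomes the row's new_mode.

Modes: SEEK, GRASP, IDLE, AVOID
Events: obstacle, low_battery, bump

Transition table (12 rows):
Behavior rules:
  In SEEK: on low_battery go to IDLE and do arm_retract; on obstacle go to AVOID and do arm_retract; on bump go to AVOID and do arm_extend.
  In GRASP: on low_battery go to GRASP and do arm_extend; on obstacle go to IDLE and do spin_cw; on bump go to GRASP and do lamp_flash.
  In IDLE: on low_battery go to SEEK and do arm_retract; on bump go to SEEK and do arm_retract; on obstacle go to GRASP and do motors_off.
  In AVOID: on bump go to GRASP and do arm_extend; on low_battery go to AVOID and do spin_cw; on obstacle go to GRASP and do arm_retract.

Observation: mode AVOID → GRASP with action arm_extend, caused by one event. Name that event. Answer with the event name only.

bump

try obstacle: (AVOID, obstacle) → (GRASP, arm_retract)
try low_battery: (AVOID, low_battery) → (AVOID, spin_cw)
try bump: (AVOID, bump) → (GRASP, arm_extend)  ← matches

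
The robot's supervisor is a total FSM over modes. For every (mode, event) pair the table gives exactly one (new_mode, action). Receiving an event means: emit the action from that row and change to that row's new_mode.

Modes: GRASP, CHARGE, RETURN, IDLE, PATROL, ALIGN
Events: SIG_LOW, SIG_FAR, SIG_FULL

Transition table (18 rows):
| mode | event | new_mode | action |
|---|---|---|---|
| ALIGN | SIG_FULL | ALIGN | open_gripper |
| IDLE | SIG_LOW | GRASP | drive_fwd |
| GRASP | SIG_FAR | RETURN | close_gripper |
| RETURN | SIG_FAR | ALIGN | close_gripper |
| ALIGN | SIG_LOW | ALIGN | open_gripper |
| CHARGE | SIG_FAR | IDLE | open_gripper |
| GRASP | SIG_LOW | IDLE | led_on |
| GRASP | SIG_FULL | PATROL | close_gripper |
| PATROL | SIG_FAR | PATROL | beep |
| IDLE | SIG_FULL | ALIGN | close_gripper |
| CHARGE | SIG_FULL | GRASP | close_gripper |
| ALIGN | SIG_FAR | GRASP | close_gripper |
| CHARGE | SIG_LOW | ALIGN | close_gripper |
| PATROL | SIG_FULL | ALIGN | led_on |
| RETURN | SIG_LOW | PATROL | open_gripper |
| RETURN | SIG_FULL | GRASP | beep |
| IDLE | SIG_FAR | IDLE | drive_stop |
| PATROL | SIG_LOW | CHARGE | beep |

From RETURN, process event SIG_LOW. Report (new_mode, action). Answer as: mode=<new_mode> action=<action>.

current mode = RETURN; filter table to that mode:
  (RETURN, SIG_FAR) → (ALIGN, close_gripper)
  (RETURN, SIG_LOW) → (PATROL, open_gripper)  ← event matches
  (RETURN, SIG_FULL) → (GRASP, beep)
event = SIG_LOW selects (PATROL, open_gripper)

mode=PATROL action=open_gripper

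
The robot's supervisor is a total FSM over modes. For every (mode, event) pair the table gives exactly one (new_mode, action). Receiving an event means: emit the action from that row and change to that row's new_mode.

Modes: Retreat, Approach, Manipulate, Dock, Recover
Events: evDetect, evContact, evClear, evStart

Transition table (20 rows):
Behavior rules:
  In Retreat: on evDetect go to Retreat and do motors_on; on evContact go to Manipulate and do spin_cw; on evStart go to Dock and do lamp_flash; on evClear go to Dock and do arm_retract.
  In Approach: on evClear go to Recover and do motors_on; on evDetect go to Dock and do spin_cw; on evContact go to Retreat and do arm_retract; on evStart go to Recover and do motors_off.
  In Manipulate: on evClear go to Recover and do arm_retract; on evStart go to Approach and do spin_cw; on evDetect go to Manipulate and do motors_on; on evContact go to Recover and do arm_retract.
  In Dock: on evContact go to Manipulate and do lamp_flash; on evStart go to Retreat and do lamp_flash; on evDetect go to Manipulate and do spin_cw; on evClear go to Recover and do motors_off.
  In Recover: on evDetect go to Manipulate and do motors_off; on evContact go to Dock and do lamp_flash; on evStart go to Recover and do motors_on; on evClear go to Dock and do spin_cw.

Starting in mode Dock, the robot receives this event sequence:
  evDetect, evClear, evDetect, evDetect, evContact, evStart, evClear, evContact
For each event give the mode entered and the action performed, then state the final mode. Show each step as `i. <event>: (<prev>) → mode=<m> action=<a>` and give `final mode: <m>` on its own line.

final mode: Manipulate

1. evDetect: (Dock) → mode=Manipulate action=spin_cw
2. evClear: (Manipulate) → mode=Recover action=arm_retract
3. evDetect: (Recover) → mode=Manipulate action=motors_off
4. evDetect: (Manipulate) → mode=Manipulate action=motors_on
5. evContact: (Manipulate) → mode=Recover action=arm_retract
6. evStart: (Recover) → mode=Recover action=motors_on
7. evClear: (Recover) → mode=Dock action=spin_cw
8. evContact: (Dock) → mode=Manipulate action=lamp_flash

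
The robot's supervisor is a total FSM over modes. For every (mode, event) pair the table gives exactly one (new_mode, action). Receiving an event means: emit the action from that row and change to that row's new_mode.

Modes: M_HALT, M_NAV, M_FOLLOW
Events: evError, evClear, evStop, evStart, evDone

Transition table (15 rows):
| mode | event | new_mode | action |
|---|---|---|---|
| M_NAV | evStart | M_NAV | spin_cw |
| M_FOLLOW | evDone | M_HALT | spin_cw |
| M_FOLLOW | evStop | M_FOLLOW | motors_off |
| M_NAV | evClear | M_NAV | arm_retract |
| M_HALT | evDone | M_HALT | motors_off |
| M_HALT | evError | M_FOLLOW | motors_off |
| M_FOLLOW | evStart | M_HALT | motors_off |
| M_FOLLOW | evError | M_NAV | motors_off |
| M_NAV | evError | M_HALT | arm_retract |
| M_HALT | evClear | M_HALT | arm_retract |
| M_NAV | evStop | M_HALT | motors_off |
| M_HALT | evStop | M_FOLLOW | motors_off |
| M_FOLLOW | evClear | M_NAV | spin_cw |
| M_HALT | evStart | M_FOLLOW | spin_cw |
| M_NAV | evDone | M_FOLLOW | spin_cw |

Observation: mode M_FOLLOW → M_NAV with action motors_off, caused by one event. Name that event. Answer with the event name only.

evError

try evError: (M_FOLLOW, evError) → (M_NAV, motors_off)  ← matches
try evClear: (M_FOLLOW, evClear) → (M_NAV, spin_cw)
try evStop: (M_FOLLOW, evStop) → (M_FOLLOW, motors_off)
try evStart: (M_FOLLOW, evStart) → (M_HALT, motors_off)
try evDone: (M_FOLLOW, evDone) → (M_HALT, spin_cw)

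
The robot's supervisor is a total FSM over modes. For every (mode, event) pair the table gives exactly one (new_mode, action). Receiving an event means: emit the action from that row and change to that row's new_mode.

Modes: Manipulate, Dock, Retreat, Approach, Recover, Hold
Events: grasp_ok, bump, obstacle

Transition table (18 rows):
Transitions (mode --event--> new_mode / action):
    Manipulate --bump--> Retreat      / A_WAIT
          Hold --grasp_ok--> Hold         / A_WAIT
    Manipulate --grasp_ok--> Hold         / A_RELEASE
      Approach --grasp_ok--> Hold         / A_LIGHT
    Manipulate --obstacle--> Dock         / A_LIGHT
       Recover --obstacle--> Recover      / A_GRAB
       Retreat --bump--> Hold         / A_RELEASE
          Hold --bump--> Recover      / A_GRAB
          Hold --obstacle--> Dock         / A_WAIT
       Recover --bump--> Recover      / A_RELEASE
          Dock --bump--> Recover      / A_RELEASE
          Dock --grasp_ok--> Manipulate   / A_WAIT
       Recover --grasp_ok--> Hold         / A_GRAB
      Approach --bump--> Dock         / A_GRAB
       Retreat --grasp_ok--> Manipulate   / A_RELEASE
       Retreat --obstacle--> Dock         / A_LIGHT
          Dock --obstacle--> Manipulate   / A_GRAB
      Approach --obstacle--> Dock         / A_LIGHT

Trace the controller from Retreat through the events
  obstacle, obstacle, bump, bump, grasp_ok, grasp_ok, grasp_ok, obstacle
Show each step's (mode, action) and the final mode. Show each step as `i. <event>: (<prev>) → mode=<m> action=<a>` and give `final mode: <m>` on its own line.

final mode: Dock

1. obstacle: (Retreat) → mode=Dock action=A_LIGHT
2. obstacle: (Dock) → mode=Manipulate action=A_GRAB
3. bump: (Manipulate) → mode=Retreat action=A_WAIT
4. bump: (Retreat) → mode=Hold action=A_RELEASE
5. grasp_ok: (Hold) → mode=Hold action=A_WAIT
6. grasp_ok: (Hold) → mode=Hold action=A_WAIT
7. grasp_ok: (Hold) → mode=Hold action=A_WAIT
8. obstacle: (Hold) → mode=Dock action=A_WAIT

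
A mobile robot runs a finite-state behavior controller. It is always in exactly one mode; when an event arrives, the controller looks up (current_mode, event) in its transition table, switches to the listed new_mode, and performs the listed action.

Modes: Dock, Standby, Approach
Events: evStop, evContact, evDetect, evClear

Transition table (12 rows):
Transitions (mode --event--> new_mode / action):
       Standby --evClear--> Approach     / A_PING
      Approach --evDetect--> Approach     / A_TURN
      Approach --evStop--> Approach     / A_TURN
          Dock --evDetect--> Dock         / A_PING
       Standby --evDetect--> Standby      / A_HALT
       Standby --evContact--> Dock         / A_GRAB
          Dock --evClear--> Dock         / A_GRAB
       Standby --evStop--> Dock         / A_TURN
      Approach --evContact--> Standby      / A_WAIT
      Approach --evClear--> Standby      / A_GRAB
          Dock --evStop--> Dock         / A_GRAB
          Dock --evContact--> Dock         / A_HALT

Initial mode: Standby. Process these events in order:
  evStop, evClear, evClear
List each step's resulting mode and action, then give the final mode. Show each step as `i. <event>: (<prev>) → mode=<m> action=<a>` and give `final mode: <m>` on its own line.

final mode: Dock

1. evStop: (Standby) → mode=Dock action=A_TURN
2. evClear: (Dock) → mode=Dock action=A_GRAB
3. evClear: (Dock) → mode=Dock action=A_GRAB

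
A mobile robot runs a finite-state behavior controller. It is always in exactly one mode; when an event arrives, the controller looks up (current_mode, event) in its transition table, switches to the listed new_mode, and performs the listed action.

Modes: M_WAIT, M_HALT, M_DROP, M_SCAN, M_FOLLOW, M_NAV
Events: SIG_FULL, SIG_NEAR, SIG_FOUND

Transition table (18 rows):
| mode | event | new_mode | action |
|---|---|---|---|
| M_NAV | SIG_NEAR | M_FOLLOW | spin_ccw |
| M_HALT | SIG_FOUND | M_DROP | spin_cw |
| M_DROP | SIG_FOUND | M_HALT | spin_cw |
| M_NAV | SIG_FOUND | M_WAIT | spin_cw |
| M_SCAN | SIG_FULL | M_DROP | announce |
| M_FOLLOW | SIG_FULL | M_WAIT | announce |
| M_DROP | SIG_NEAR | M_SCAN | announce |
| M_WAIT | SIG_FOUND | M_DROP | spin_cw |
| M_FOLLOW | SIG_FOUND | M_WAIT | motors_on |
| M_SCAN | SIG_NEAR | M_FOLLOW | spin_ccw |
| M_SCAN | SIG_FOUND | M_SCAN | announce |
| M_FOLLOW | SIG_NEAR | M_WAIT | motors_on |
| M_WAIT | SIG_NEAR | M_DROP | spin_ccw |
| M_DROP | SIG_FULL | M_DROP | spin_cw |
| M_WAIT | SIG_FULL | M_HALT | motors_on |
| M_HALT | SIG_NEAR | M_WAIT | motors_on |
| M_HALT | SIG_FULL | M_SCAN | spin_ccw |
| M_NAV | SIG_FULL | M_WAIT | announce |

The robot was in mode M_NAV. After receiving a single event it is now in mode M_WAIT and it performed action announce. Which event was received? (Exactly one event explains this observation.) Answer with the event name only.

SIG_FULL

try SIG_FULL: (M_NAV, SIG_FULL) → (M_WAIT, announce)  ← matches
try SIG_NEAR: (M_NAV, SIG_NEAR) → (M_FOLLOW, spin_ccw)
try SIG_FOUND: (M_NAV, SIG_FOUND) → (M_WAIT, spin_cw)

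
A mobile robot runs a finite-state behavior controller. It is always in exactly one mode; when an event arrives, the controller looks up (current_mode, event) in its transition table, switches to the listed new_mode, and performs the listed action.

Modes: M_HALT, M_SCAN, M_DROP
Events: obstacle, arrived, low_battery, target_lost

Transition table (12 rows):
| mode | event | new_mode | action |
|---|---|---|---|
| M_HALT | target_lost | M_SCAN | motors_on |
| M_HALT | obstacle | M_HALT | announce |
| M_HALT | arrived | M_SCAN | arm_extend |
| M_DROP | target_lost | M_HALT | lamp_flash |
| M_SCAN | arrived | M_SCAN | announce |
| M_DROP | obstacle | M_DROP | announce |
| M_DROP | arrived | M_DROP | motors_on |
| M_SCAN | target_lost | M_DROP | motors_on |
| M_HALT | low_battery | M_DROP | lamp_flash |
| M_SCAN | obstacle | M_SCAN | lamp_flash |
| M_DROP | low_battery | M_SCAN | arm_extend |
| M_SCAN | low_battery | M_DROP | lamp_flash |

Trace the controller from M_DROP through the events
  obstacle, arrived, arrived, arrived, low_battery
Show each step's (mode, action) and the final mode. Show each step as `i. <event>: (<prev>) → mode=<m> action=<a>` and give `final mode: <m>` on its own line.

1. obstacle: (M_DROP) → mode=M_DROP action=announce
2. arrived: (M_DROP) → mode=M_DROP action=motors_on
3. arrived: (M_DROP) → mode=M_DROP action=motors_on
4. arrived: (M_DROP) → mode=M_DROP action=motors_on
5. low_battery: (M_DROP) → mode=M_SCAN action=arm_extend

final mode: M_SCAN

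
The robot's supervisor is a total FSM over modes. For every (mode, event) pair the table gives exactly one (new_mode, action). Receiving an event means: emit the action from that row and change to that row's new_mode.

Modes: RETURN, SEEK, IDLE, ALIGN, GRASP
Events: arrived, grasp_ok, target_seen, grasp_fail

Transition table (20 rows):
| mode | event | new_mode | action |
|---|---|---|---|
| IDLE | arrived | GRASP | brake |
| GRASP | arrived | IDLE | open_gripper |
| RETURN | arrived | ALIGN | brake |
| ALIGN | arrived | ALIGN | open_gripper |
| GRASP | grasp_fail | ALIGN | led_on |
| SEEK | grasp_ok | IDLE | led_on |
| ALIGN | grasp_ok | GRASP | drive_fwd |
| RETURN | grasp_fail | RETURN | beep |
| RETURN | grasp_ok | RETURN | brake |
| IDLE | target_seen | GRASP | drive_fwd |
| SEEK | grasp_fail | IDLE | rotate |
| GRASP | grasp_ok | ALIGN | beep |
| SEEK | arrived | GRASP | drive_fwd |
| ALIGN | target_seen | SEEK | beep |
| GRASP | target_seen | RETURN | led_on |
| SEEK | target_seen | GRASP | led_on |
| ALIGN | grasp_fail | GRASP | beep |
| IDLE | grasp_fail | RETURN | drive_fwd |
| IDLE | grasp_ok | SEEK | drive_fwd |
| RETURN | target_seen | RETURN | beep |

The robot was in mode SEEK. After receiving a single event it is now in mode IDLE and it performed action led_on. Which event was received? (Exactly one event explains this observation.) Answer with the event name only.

try arrived: (SEEK, arrived) → (GRASP, drive_fwd)
try grasp_ok: (SEEK, grasp_ok) → (IDLE, led_on)  ← matches
try target_seen: (SEEK, target_seen) → (GRASP, led_on)
try grasp_fail: (SEEK, grasp_fail) → (IDLE, rotate)

grasp_ok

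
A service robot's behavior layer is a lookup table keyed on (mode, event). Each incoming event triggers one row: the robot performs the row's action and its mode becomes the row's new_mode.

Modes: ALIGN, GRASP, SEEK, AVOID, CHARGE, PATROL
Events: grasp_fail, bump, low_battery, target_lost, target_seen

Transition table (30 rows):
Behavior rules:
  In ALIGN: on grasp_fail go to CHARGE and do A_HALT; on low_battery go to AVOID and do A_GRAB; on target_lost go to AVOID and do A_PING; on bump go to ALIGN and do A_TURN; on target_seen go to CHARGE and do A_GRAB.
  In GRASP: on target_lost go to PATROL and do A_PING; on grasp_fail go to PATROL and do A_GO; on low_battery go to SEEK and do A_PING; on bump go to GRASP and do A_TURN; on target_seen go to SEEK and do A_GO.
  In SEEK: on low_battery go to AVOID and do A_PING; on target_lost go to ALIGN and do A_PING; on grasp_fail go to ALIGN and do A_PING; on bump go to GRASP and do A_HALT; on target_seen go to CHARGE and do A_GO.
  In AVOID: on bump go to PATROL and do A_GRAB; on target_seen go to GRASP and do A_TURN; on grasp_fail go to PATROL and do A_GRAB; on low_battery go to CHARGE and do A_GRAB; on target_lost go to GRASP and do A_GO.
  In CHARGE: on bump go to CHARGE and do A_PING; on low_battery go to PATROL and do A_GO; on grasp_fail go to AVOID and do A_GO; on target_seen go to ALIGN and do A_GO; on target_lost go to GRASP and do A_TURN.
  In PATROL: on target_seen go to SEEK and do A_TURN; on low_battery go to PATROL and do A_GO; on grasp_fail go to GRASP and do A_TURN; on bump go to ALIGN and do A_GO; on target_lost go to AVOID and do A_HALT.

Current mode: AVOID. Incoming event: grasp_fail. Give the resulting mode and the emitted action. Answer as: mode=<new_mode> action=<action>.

mode=PATROL action=A_GRAB

current mode = AVOID; filter table to that mode:
  (AVOID, bump) → (PATROL, A_GRAB)
  (AVOID, target_seen) → (GRASP, A_TURN)
  (AVOID, grasp_fail) → (PATROL, A_GRAB)  ← event matches
  (AVOID, low_battery) → (CHARGE, A_GRAB)
  (AVOID, target_lost) → (GRASP, A_GO)
event = grasp_fail selects (PATROL, A_GRAB)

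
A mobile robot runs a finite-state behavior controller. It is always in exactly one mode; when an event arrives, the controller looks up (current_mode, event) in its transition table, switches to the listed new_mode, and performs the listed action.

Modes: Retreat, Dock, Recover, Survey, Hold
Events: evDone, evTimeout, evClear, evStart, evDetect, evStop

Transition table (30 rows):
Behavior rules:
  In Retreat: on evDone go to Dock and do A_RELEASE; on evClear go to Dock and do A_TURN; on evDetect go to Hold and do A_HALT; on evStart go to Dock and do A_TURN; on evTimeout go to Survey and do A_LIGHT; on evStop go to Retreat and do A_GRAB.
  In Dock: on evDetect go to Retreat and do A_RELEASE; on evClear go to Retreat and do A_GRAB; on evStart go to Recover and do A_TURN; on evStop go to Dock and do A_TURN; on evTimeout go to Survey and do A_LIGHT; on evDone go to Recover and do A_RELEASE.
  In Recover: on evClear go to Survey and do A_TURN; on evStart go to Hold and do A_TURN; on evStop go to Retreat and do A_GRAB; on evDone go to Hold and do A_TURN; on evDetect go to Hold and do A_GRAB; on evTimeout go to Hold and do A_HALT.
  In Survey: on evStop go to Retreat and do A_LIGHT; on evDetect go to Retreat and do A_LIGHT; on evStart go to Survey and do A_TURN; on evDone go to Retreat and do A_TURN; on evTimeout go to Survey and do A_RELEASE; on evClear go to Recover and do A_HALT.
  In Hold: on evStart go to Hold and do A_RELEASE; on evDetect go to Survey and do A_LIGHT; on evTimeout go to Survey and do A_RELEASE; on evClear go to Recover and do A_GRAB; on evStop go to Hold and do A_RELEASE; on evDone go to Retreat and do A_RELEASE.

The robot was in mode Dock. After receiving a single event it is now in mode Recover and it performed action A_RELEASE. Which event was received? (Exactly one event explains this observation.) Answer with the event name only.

evDone

try evDone: (Dock, evDone) → (Recover, A_RELEASE)  ← matches
try evTimeout: (Dock, evTimeout) → (Survey, A_LIGHT)
try evClear: (Dock, evClear) → (Retreat, A_GRAB)
try evStart: (Dock, evStart) → (Recover, A_TURN)
try evDetect: (Dock, evDetect) → (Retreat, A_RELEASE)
try evStop: (Dock, evStop) → (Dock, A_TURN)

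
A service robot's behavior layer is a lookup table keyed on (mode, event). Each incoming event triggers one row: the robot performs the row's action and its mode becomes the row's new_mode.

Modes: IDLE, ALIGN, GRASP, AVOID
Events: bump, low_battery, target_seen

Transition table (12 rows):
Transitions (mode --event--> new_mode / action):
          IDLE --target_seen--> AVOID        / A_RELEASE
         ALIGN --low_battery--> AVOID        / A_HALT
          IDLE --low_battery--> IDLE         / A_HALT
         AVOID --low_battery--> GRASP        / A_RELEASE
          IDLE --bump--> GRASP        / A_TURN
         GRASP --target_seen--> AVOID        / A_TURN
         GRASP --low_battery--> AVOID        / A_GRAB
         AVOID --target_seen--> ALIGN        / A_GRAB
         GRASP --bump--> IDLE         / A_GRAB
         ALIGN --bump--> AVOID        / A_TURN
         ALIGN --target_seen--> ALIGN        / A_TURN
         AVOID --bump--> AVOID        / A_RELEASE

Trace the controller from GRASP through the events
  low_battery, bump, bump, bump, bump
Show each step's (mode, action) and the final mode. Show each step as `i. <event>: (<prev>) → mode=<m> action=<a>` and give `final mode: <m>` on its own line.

1. low_battery: (GRASP) → mode=AVOID action=A_GRAB
2. bump: (AVOID) → mode=AVOID action=A_RELEASE
3. bump: (AVOID) → mode=AVOID action=A_RELEASE
4. bump: (AVOID) → mode=AVOID action=A_RELEASE
5. bump: (AVOID) → mode=AVOID action=A_RELEASE

final mode: AVOID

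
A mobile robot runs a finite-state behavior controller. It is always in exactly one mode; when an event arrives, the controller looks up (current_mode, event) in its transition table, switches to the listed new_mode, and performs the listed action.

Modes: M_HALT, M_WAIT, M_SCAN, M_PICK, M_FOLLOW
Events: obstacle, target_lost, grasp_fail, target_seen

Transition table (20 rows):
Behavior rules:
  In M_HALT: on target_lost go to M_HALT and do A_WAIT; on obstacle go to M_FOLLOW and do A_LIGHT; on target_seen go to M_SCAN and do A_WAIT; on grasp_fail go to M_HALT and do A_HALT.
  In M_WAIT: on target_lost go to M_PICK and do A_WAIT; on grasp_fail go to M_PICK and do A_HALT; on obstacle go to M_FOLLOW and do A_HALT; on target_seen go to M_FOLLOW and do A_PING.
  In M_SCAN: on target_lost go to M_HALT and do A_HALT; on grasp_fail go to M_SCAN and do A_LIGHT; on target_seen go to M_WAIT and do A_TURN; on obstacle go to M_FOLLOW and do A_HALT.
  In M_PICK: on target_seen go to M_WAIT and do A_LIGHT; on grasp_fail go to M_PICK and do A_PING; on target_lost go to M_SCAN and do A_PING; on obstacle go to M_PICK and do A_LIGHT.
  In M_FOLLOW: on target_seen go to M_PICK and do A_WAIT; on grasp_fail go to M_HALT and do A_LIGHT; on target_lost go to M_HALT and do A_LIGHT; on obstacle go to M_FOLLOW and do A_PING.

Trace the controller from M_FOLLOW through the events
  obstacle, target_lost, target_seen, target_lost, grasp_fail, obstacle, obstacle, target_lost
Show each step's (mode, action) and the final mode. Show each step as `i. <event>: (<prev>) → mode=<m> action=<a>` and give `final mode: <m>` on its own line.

1. obstacle: (M_FOLLOW) → mode=M_FOLLOW action=A_PING
2. target_lost: (M_FOLLOW) → mode=M_HALT action=A_LIGHT
3. target_seen: (M_HALT) → mode=M_SCAN action=A_WAIT
4. target_lost: (M_SCAN) → mode=M_HALT action=A_HALT
5. grasp_fail: (M_HALT) → mode=M_HALT action=A_HALT
6. obstacle: (M_HALT) → mode=M_FOLLOW action=A_LIGHT
7. obstacle: (M_FOLLOW) → mode=M_FOLLOW action=A_PING
8. target_lost: (M_FOLLOW) → mode=M_HALT action=A_LIGHT

final mode: M_HALT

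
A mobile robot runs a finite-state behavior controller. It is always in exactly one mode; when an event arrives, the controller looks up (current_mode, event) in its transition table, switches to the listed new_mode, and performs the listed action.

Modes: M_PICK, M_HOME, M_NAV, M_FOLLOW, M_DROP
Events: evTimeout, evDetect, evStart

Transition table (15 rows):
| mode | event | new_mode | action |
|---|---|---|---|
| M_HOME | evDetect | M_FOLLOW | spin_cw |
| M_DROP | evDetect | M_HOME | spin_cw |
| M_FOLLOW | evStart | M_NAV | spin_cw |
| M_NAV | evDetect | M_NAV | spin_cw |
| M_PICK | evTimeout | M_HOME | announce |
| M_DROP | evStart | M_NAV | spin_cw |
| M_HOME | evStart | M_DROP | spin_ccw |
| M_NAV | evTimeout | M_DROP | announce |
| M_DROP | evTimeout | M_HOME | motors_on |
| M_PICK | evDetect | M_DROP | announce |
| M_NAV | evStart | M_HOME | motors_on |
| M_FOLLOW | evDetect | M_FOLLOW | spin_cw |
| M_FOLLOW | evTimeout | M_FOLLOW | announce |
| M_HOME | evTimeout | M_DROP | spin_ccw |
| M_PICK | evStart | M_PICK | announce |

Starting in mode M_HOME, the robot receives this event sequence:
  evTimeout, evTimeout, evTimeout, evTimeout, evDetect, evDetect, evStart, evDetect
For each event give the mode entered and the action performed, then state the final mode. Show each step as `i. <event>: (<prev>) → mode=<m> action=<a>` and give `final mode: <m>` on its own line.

final mode: M_NAV

1. evTimeout: (M_HOME) → mode=M_DROP action=spin_ccw
2. evTimeout: (M_DROP) → mode=M_HOME action=motors_on
3. evTimeout: (M_HOME) → mode=M_DROP action=spin_ccw
4. evTimeout: (M_DROP) → mode=M_HOME action=motors_on
5. evDetect: (M_HOME) → mode=M_FOLLOW action=spin_cw
6. evDetect: (M_FOLLOW) → mode=M_FOLLOW action=spin_cw
7. evStart: (M_FOLLOW) → mode=M_NAV action=spin_cw
8. evDetect: (M_NAV) → mode=M_NAV action=spin_cw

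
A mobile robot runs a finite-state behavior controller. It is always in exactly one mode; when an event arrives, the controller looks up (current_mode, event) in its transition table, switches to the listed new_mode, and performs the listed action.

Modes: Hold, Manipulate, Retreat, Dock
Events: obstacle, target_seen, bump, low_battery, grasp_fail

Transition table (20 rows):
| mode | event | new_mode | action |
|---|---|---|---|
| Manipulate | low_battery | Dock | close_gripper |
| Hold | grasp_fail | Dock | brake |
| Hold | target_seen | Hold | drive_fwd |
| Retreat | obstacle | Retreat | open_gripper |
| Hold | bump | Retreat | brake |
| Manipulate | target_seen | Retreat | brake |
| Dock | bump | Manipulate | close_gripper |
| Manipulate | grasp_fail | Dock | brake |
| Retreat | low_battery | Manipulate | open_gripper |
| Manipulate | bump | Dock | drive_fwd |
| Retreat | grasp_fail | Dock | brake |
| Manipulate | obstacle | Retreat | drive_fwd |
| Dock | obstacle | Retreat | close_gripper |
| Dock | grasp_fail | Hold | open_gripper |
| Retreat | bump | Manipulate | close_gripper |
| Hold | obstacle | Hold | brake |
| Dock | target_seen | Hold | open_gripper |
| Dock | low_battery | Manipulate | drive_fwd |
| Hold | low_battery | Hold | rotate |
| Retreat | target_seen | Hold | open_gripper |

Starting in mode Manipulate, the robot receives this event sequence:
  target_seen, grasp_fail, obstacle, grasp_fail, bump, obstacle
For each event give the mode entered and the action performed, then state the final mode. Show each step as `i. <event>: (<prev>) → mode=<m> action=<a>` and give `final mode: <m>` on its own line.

final mode: Retreat

1. target_seen: (Manipulate) → mode=Retreat action=brake
2. grasp_fail: (Retreat) → mode=Dock action=brake
3. obstacle: (Dock) → mode=Retreat action=close_gripper
4. grasp_fail: (Retreat) → mode=Dock action=brake
5. bump: (Dock) → mode=Manipulate action=close_gripper
6. obstacle: (Manipulate) → mode=Retreat action=drive_fwd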